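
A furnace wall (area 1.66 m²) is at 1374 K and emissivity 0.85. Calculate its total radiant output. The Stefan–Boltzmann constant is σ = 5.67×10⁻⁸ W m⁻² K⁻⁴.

P ≈ 2.85×10^5 W

P = εσAT⁴ = 0.85 × 5.67×10⁻⁸ × 1.66 × (1374)⁴ = 0.85 × 5.67×10⁻⁸ × 1.66 × 3.56×10^12.
P = 2.85×10^5 W.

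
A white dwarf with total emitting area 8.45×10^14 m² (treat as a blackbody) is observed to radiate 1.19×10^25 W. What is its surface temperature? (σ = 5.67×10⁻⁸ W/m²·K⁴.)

From P = σAT⁴, T = (P / σA)^(1/4) = (1.19×10^25 / (5.67×10⁻⁸ × 8.45×10^14))^(1/4).
T = (2.48×10^17)^(1/4) = 22300 K.

T ≈ 22300 K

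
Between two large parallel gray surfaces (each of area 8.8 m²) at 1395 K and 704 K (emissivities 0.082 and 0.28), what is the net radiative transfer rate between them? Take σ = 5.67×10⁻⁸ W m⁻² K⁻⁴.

Q ≈ 1.20×10^5 W

For two large parallel gray plates, q = σ(T₁⁴ − T₂⁴) / (1/ε₁ + 1/ε₂ − 1).
1/ε₁ + 1/ε₂ − 1 = 1/0.082 + 1/0.28 − 1 = 14.77.
T₁⁴ − T₂⁴ = 3.79×10^12 − 2.46×10^11 = 3.54×10^12 K⁴.
q = 5.67×10⁻⁸ × 3.54×10^12 / 14.77 = 13600 W/m².
Q = q·A = 13600 × 8.8 = 1.20×10^5 W.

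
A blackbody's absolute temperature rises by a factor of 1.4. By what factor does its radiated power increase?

factor ≈ 3.84

P ∝ T⁴, so the power scales as (1.4)⁴ = 3.84.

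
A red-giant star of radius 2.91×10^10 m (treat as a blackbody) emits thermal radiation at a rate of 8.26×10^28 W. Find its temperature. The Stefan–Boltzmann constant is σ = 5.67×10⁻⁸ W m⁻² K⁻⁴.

T ≈ 3420 K

A = 4πr² = 4π × (2.91×10^10)² = 1.06×10^22 m².
From P = σAT⁴, T = (P / σA)^(1/4) = (8.26×10^28 / (5.67×10⁻⁸ × 1.06×10^22))^(1/4).
T = (1.37×10^14)^(1/4) = 3420 K.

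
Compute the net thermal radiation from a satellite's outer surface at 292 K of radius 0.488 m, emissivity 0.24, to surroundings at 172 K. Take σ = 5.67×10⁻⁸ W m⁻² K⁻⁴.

A = 4πr² = 4π × (0.488)² = 2.99 m².
Q = εσA(T⁴ − T_s⁴). T⁴ − T_s⁴ = (292)⁴ − (172)⁴ = 7.27×10^9 − 8.75×10^8 = 6.39×10^9 K⁴.
Q = 0.24 × 5.67×10⁻⁸ × 2.99 × 6.39×10^9 = 260 W.

Q ≈ 260 W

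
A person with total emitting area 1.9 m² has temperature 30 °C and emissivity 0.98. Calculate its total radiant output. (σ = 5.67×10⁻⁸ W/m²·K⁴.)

30 °C = 303 K.
P = εσAT⁴ = 0.98 × 5.67×10⁻⁸ × 1.90 × (303)⁴ = 0.98 × 5.67×10⁻⁸ × 1.90 × 8.43×10^9.
P = 890 W.

P ≈ 890 W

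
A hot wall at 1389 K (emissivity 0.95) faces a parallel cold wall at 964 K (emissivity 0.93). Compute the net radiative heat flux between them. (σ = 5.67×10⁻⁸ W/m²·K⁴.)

For two large parallel gray plates, q = σ(T₁⁴ − T₂⁴) / (1/ε₁ + 1/ε₂ − 1).
1/ε₁ + 1/ε₂ − 1 = 1/0.95 + 1/0.93 − 1 = 1.128.
T₁⁴ − T₂⁴ = 3.72×10^12 − 8.64×10^11 = 2.86×10^12 K⁴.
q = 5.67×10⁻⁸ × 2.86×10^12 / 1.128 = 1.44×10^5 W/m².

q ≈ 1.44×10^5 W/m²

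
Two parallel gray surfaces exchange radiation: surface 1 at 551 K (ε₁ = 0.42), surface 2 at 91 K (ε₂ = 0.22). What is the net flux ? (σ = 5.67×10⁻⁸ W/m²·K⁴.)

For two large parallel gray plates, q = σ(T₁⁴ − T₂⁴) / (1/ε₁ + 1/ε₂ − 1).
1/ε₁ + 1/ε₂ − 1 = 1/0.42 + 1/0.22 − 1 = 5.926.
T₁⁴ − T₂⁴ = 9.22×10^10 − 6.86×10^7 = 9.21×10^10 K⁴.
q = 5.67×10⁻⁸ × 9.21×10^10 / 5.926 = 881 W/m².

q ≈ 881 W/m²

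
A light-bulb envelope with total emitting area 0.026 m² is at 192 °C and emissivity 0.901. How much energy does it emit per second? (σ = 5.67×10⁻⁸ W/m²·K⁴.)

192 °C = 465 K.
P = εσAT⁴ = 0.901 × 5.67×10⁻⁸ × 0.0260 × (465)⁴ = 0.901 × 5.67×10⁻⁸ × 0.0260 × 4.68×10^10.
P = 62.1 W.

P ≈ 62.1 W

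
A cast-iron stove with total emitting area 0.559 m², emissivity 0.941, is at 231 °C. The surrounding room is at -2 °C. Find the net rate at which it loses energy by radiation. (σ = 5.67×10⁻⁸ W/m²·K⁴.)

Convert: 231 °C = 504 K; -2 °C = 271 K.
Q = εσA(T⁴ − T_s⁴). T⁴ − T_s⁴ = (504)⁴ − (271)⁴ = 6.45×10^10 − 5.39×10^9 = 5.91×10^10 K⁴.
Q = 0.941 × 5.67×10⁻⁸ × 0.559 × 5.91×10^10 = 1760 W.

Q ≈ 1760 W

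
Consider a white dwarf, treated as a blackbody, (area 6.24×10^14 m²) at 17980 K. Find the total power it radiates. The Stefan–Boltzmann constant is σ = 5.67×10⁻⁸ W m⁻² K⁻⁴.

P ≈ 3.70×10^24 W

P = σAT⁴ = 5.67×10⁻⁸ × 6.24×10^14 × (17980)⁴ = 5.67×10⁻⁸ × 6.24×10^14 × 1.05×10^17.
P = 3.70×10^24 W.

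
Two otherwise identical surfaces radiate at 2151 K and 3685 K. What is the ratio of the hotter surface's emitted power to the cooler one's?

ratio ≈ 8.61

P ∝ T⁴, so the ratio is (3685/2151)⁴ = (1.713)⁴ = 8.61.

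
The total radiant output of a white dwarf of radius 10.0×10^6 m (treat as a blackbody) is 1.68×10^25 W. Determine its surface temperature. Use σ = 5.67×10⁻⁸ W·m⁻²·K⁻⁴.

T ≈ 22000 K

A = 4πr² = 4π × (10.0×10^6)² = 1.26×10^15 m².
From P = σAT⁴, T = (P / σA)^(1/4) = (1.68×10^25 / (5.67×10⁻⁸ × 1.26×10^15))^(1/4).
T = (2.36×10^17)^(1/4) = 22000 K.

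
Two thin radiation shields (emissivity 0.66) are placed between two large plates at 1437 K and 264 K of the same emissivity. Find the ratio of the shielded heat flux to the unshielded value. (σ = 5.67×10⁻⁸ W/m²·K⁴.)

ratio ≈ 0.333

With N identical shields there are N+1 = 3 gaps in series, each with the same radiative resistance, so the flux falls to 1/(N+1) of its unshielded value.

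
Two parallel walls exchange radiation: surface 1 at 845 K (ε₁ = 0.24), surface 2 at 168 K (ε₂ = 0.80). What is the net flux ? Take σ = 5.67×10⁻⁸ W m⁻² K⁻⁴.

q ≈ 6530 W/m²

For two large parallel gray plates, q = σ(T₁⁴ − T₂⁴) / (1/ε₁ + 1/ε₂ − 1).
1/ε₁ + 1/ε₂ − 1 = 1/0.24 + 1/0.80 − 1 = 4.417.
T₁⁴ − T₂⁴ = 5.10×10^11 − 7.97×10^8 = 5.09×10^11 K⁴.
q = 5.67×10⁻⁸ × 5.09×10^11 / 4.417 = 6530 W/m².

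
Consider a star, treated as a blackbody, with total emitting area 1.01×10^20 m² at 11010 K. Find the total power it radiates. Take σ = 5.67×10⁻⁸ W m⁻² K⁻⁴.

P = σAT⁴ = 5.67×10⁻⁸ × 1.01×10^20 × (11010)⁴ = 5.67×10⁻⁸ × 1.01×10^20 × 1.47×10^16.
P = 8.41×10^28 W.

P ≈ 8.41×10^28 W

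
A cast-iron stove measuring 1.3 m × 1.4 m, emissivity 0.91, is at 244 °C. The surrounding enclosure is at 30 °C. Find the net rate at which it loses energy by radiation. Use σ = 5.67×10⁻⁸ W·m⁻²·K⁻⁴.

A = 1.3 × 1.4 = 1.82 m².
Convert: 244 °C = 517 K; 30 °C = 303 K.
Q = εσA(T⁴ − T_s⁴). T⁴ − T_s⁴ = (517)⁴ − (303)⁴ = 7.14×10^10 − 8.43×10^9 = 6.30×10^10 K⁴.
Q = 0.91 × 5.67×10⁻⁸ × 1.82 × 6.30×10^10 = 5920 W.

Q ≈ 5920 W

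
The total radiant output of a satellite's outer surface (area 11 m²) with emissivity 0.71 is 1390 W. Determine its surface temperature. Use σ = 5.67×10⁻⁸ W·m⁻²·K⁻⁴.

T ≈ 237 K

From P = εσAT⁴, T = (P / εσA)^(1/4) = (1390 / (0.71 × 5.67×10⁻⁸ × 11.0))^(1/4).
T = (3.14×10^9)^(1/4) = 237 K.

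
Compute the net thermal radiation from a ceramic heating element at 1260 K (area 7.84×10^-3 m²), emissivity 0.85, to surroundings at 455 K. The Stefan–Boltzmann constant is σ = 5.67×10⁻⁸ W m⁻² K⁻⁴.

Q ≈ 936 W

Q = εσA(T⁴ − T_s⁴). T⁴ − T_s⁴ = (1260)⁴ − (455)⁴ = 2.52×10^12 − 4.29×10^10 = 2.48×10^12 K⁴.
Q = 0.85 × 5.67×10⁻⁸ × 7.84×10^-3 × 2.48×10^12 = 936 W.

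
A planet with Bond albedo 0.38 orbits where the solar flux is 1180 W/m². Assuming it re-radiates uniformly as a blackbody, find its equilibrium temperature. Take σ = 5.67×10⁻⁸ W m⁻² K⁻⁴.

T ≈ 238 K

Power absorbed = (1−a)S·πR²; power emitted = 4πR²σT⁴. Equating and cancelling πR²:
T = ((1−a)S / 4σ)^(1/4) = (732 / (4 × 5.67×10⁻⁸))^(1/4) = (3.23×10^9)^(1/4).
T = 238 K.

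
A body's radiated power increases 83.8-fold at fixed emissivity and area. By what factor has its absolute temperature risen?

P ∝ T⁴ ⇒ T ∝ P^(1/4), so T scales by (83.8)^(1/4) = 3.03.

factor ≈ 3.03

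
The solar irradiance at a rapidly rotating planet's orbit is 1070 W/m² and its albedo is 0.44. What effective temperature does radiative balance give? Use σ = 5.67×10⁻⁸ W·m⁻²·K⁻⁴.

T ≈ 227 K

Power absorbed = (1−a)S·πR²; power emitted = 4πR²σT⁴. Equating and cancelling πR²:
T = ((1−a)S / 4σ)^(1/4) = (599 / (4 × 5.67×10⁻⁸))^(1/4) = (2.64×10^9)^(1/4).
T = 227 K.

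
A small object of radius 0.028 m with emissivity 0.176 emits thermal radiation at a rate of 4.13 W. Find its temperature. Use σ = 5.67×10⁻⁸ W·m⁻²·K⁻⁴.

T ≈ 453 K

A = 4πr² = 4π × (0.028)² = 9.85×10^-3 m².
From P = εσAT⁴, T = (P / εσA)^(1/4) = (4.13 / (0.176 × 5.67×10⁻⁸ × 9.85×10^-3))^(1/4).
T = (4.20×10^10)^(1/4) = 453 K.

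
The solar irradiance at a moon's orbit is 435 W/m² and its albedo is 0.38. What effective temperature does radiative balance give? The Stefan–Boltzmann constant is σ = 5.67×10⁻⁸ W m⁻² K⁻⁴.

Power absorbed = (1−a)S·πR²; power emitted = 4πR²σT⁴. Equating and cancelling πR²:
T = ((1−a)S / 4σ)^(1/4) = (270 / (4 × 5.67×10⁻⁸))^(1/4) = (1.19×10^9)^(1/4).
T = 186 K.

T ≈ 186 K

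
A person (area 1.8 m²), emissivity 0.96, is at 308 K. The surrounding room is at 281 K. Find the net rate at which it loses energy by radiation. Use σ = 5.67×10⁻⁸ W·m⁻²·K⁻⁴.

Q = εσA(T⁴ − T_s⁴). T⁴ − T_s⁴ = (308)⁴ − (281)⁴ = 9.00×10^9 − 6.23×10^9 = 2.76×10^9 K⁴.
Q = 0.96 × 5.67×10⁻⁸ × 1.80 × 2.76×10^9 = 271 W.

Q ≈ 271 W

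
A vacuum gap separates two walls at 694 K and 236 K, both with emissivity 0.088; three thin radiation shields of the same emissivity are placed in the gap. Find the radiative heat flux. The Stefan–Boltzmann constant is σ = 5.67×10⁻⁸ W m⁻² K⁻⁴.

Each of the 4 gaps contributes resistance (2/ε − 1) = 2/0.088 − 1 = 21.73; total = 86.91.
q = σ(T₁⁴ − T₂⁴) / 86.91 = 5.67×10⁻⁸ × 2.29×10^11 / 86.91 = 149 W/m².

q ≈ 149 W/m²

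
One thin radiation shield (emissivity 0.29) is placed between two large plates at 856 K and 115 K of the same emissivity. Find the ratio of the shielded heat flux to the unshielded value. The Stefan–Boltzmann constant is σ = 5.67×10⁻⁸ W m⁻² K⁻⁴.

With N identical shields there are N+1 = 2 gaps in series, each with the same radiative resistance, so the flux falls to 1/(N+1) of its unshielded value.

ratio ≈ 0.500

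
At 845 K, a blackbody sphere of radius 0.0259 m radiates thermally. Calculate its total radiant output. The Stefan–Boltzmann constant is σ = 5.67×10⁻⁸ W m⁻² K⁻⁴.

A = 4πr² = 4π × (0.0259)² = 8.43×10^-3 m².
P = σAT⁴ = 5.67×10⁻⁸ × 8.43×10^-3 × (845)⁴ = 5.67×10⁻⁸ × 8.43×10^-3 × 5.10×10^11.
P = 244 W.

P ≈ 244 W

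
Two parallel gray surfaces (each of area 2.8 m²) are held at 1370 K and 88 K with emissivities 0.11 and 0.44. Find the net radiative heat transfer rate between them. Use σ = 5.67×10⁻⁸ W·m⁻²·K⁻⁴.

For two large parallel gray plates, q = σ(T₁⁴ − T₂⁴) / (1/ε₁ + 1/ε₂ − 1).
1/ε₁ + 1/ε₂ − 1 = 1/0.11 + 1/0.44 − 1 = 10.36.
T₁⁴ − T₂⁴ = 3.52×10^12 − 6.00×10^7 = 3.52×10^12 K⁴.
q = 5.67×10⁻⁸ × 3.52×10^12 / 10.36 = 19300 W/m².
Q = q·A = 19300 × 2.8 = 54000 W.

Q ≈ 54000 W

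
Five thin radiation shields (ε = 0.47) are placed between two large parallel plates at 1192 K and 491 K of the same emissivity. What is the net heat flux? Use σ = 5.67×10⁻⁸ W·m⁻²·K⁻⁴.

q ≈ 5690 W/m²

Each of the 6 gaps contributes resistance (2/ε − 1) = 2/0.47 − 1 = 3.255; total = 19.53.
q = σ(T₁⁴ − T₂⁴) / 19.53 = 5.67×10⁻⁸ × 1.96×10^12 / 19.53 = 5690 W/m².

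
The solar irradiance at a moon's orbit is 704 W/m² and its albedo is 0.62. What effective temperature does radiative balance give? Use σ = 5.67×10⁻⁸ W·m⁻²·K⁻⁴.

Power absorbed = (1−a)S·πR²; power emitted = 4πR²σT⁴. Equating and cancelling πR²:
T = ((1−a)S / 4σ)^(1/4) = (268 / (4 × 5.67×10⁻⁸))^(1/4) = (1.18×10^9)^(1/4).
T = 185 K.

T ≈ 185 K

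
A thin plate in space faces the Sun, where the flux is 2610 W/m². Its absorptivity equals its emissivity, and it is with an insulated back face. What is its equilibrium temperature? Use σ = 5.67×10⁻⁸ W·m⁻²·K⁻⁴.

T ≈ 463 K

Absorbed flux αS = emitted flux εσT⁴ (one radiating face); with α = ε, T = (S/σ)^(1/4).
T = (2610 / 5.67×10⁻⁸)^(1/4) = (4.60×10^10)^(1/4).
T = 463 K.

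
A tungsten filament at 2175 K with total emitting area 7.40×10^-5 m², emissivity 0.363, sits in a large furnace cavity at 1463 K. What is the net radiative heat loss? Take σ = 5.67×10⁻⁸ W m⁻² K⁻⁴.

Q ≈ 27.1 W

Q = εσA(T⁴ − T_s⁴). T⁴ − T_s⁴ = (2175)⁴ − (1463)⁴ = 2.24×10^13 − 4.58×10^12 = 1.78×10^13 K⁴.
Q = 0.363 × 5.67×10⁻⁸ × 7.40×10^-5 × 1.78×10^13 = 27.1 W.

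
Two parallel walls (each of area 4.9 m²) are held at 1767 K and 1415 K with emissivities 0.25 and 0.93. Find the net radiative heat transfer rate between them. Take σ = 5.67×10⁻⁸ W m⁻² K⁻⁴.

For two large parallel gray plates, q = σ(T₁⁴ − T₂⁴) / (1/ε₁ + 1/ε₂ − 1).
1/ε₁ + 1/ε₂ − 1 = 1/0.25 + 1/0.93 − 1 = 4.075.
T₁⁴ − T₂⁴ = 9.75×10^12 − 4.01×10^12 = 5.74×10^12 K⁴.
q = 5.67×10⁻⁸ × 5.74×10^12 / 4.075 = 79900 W/m².
Q = q·A = 79900 × 4.9 = 3.91×10^5 W.

Q ≈ 3.91×10^5 W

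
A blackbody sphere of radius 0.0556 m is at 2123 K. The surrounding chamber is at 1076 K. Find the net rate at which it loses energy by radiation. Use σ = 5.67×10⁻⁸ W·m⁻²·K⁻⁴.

Q ≈ 41800 W

A = 4πr² = 4π × (0.0556)² = 0.0388 m².
Q = σA(T⁴ − T_s⁴). T⁴ − T_s⁴ = (2123)⁴ − (1076)⁴ = 2.03×10^13 − 1.34×10^12 = 1.90×10^13 K⁴.
Q = 5.67×10⁻⁸ × 0.0388 × 1.90×10^13 = 41800 W.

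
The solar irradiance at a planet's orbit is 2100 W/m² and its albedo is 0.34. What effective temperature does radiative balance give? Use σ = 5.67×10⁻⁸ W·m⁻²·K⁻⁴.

T ≈ 280 K

Power absorbed = (1−a)S·πR²; power emitted = 4πR²σT⁴. Equating and cancelling πR²:
T = ((1−a)S / 4σ)^(1/4) = (1390 / (4 × 5.67×10⁻⁸))^(1/4) = (6.11×10^9)^(1/4).
T = 280 K.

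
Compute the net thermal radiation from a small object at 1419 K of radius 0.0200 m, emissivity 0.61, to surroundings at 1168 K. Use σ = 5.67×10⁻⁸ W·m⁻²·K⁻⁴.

Q ≈ 381 W

A = 4πr² = 4π × (0.0200)² = 5.03×10^-3 m².
Q = εσA(T⁴ − T_s⁴). T⁴ − T_s⁴ = (1419)⁴ − (1168)⁴ = 4.05×10^12 − 1.86×10^12 = 2.19×10^12 K⁴.
Q = 0.61 × 5.67×10⁻⁸ × 5.03×10^-3 × 2.19×10^12 = 381 W.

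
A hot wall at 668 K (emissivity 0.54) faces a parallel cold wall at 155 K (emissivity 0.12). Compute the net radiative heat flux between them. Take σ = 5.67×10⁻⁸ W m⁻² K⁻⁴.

q ≈ 1230 W/m²

For two large parallel gray plates, q = σ(T₁⁴ − T₂⁴) / (1/ε₁ + 1/ε₂ − 1).
1/ε₁ + 1/ε₂ − 1 = 1/0.54 + 1/0.12 − 1 = 9.185.
T₁⁴ − T₂⁴ = 1.99×10^11 − 5.77×10^8 = 1.99×10^11 K⁴.
q = 5.67×10⁻⁸ × 1.99×10^11 / 9.185 = 1230 W/m².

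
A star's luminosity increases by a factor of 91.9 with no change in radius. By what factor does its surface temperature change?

P ∝ T⁴ ⇒ T ∝ P^(1/4), so T scales by (91.9)^(1/4) = 3.10.

factor ≈ 3.10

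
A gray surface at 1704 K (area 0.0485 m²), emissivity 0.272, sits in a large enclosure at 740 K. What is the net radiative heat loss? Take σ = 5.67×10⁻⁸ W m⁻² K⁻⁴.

Q = εσA(T⁴ − T_s⁴). T⁴ − T_s⁴ = (1704)⁴ − (740)⁴ = 8.43×10^12 − 3.00×10^11 = 8.13×10^12 K⁴.
Q = 0.272 × 5.67×10⁻⁸ × 0.0485 × 8.13×10^12 = 6080 W.

Q ≈ 6080 W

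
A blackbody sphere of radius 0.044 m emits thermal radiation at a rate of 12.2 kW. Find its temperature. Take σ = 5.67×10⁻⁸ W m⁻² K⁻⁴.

A = 4πr² = 4π × (0.044)² = 0.0243 m².
From P = σAT⁴, T = (P / σA)^(1/4) = (12200 / (5.67×10⁻⁸ × 0.0243))^(1/4).
T = (8.84×10^12)^(1/4) = 1720 K.

T ≈ 1720 K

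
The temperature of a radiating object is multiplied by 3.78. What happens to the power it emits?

P ∝ T⁴, so the power scales as (3.78)⁴ = 204.

factor ≈ 204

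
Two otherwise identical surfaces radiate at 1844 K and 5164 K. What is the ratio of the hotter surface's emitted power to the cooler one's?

ratio ≈ 61.5

P ∝ T⁴, so the ratio is (5164/1844)⁴ = (2.800)⁴ = 61.5.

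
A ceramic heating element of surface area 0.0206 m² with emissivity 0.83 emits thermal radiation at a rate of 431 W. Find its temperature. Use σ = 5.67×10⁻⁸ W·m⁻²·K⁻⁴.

From P = εσAT⁴, T = (P / εσA)^(1/4) = (431 / (0.83 × 5.67×10⁻⁸ × 0.0206))^(1/4).
T = (4.45×10^11)^(1/4) = 817 K.

T ≈ 817 K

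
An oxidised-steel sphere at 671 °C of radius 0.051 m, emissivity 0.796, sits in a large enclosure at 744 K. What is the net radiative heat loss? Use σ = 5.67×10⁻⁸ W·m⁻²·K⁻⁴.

A = 4πr² = 4π × (0.051)² = 0.0327 m².
Convert: 671 °C = 944 K.
Q = εσA(T⁴ − T_s⁴). T⁴ − T_s⁴ = (944)⁴ − (744)⁴ = 7.94×10^11 − 3.06×10^11 = 4.88×10^11 K⁴.
Q = 0.796 × 5.67×10⁻⁸ × 0.0327 × 4.88×10^11 = 719 W.

Q ≈ 719 W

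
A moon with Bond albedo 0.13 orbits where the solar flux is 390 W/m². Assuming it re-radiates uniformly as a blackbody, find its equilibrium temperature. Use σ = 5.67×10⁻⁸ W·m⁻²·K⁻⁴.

T ≈ 197 K

Power absorbed = (1−a)S·πR²; power emitted = 4πR²σT⁴. Equating and cancelling πR²:
T = ((1−a)S / 4σ)^(1/4) = (339 / (4 × 5.67×10⁻⁸))^(1/4) = (1.50×10^9)^(1/4).
T = 197 K.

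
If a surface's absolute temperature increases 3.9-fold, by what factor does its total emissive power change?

factor ≈ 231

P ∝ T⁴, so the power scales as (3.9)⁴ = 231.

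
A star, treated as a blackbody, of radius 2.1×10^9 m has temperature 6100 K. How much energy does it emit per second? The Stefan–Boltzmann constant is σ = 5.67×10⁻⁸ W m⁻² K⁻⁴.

A = 4πr² = 4π × (2.1×10^9)² = 5.54×10^19 m².
P = σAT⁴ = 5.67×10⁻⁸ × 5.54×10^19 × (6100)⁴ = 5.67×10⁻⁸ × 5.54×10^19 × 1.38×10^15.
P = 4.35×10^27 W.

P ≈ 4.35×10^27 W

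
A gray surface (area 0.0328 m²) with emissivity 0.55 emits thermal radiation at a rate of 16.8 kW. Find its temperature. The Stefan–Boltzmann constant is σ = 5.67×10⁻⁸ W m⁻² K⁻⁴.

From P = εσAT⁴, T = (P / εσA)^(1/4) = (16800 / (0.55 × 5.67×10⁻⁸ × 0.0328))^(1/4).
T = (1.64×10^13)^(1/4) = 2010 K.

T ≈ 2010 K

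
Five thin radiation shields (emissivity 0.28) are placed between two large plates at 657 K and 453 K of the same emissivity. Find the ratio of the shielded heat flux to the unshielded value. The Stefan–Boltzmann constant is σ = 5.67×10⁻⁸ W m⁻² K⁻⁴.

ratio ≈ 0.167

With N identical shields there are N+1 = 6 gaps in series, each with the same radiative resistance, so the flux falls to 1/(N+1) of its unshielded value.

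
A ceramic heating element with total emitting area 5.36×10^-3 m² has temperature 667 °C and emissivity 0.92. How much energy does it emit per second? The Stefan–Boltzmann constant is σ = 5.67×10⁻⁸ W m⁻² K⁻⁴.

667 °C = 940 K.
P = εσAT⁴ = 0.92 × 5.67×10⁻⁸ × 5.36×10^-3 × (940)⁴ = 0.92 × 5.67×10⁻⁸ × 5.36×10^-3 × 7.81×10^11.
P = 218 W.

P ≈ 218 W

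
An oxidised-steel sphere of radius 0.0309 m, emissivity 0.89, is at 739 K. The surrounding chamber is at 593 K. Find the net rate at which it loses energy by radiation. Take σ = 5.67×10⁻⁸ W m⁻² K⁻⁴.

Q ≈ 106 W

A = 4πr² = 4π × (0.0309)² = 0.0120 m².
Q = εσA(T⁴ − T_s⁴). T⁴ − T_s⁴ = (739)⁴ − (593)⁴ = 2.98×10^11 − 1.24×10^11 = 1.75×10^11 K⁴.
Q = 0.89 × 5.67×10⁻⁸ × 0.0120 × 1.75×10^11 = 106 W.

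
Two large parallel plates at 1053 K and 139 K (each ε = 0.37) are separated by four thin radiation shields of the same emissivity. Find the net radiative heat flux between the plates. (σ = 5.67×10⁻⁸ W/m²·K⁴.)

q ≈ 3160 W/m²

Each of the 5 gaps contributes resistance (2/ε − 1) = 2/0.37 − 1 = 4.405; total = 22.03.
q = σ(T₁⁴ − T₂⁴) / 22.03 = 5.67×10⁻⁸ × 1.23×10^12 / 22.03 = 3160 W/m².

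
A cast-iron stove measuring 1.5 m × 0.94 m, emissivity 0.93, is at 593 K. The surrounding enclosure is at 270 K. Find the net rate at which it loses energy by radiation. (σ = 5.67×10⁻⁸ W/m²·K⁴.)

A = 1.5 × 0.94 = 1.41 m².
Q = εσA(T⁴ − T_s⁴). T⁴ − T_s⁴ = (593)⁴ − (270)⁴ = 1.24×10^11 − 5.31×10^9 = 1.18×10^11 K⁴.
Q = 0.93 × 5.67×10⁻⁸ × 1.41 × 1.18×10^11 = 8800 W.

Q ≈ 8800 W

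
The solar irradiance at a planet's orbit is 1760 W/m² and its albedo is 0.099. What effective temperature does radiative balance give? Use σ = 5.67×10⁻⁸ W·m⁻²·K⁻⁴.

T ≈ 289 K

Power absorbed = (1−a)S·πR²; power emitted = 4πR²σT⁴. Equating and cancelling πR²:
T = ((1−a)S / 4σ)^(1/4) = (1590 / (4 × 5.67×10⁻⁸))^(1/4) = (6.99×10^9)^(1/4).
T = 289 K.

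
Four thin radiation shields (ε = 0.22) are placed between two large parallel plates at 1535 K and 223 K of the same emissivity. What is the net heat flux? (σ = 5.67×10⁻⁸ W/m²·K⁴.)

q ≈ 7780 W/m²

Each of the 5 gaps contributes resistance (2/ε − 1) = 2/0.22 − 1 = 8.091; total = 40.45.
q = σ(T₁⁴ − T₂⁴) / 40.45 = 5.67×10⁻⁸ × 5.55×10^12 / 40.45 = 7780 W/m².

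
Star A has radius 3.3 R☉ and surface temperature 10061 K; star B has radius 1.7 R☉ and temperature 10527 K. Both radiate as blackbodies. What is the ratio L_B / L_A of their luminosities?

L = 4πR²σT⁴ ∝ R²T⁴, so L_B/L_A = (1.7/3.3)² × (10527/10061)⁴ = 0.265 × 1.20 = 0.318.

L_B/L_A ≈ 0.318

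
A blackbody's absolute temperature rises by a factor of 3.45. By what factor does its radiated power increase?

P ∝ T⁴, so the power scales as (3.45)⁴ = 142.

factor ≈ 142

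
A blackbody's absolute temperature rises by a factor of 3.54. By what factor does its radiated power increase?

P ∝ T⁴, so the power scales as (3.54)⁴ = 157.

factor ≈ 157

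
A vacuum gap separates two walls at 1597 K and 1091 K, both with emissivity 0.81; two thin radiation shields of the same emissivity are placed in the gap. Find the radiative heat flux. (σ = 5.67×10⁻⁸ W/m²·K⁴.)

q ≈ 65500 W/m²

Each of the 3 gaps contributes resistance (2/ε − 1) = 2/0.81 − 1 = 1.469; total = 4.407.
q = σ(T₁⁴ − T₂⁴) / 4.407 = 5.67×10⁻⁸ × 5.09×10^12 / 4.407 = 65500 W/m².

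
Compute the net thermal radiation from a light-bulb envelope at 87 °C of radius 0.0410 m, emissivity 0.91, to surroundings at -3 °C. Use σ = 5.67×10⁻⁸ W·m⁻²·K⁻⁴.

A = 4πr² = 4π × (0.0410)² = 0.0211 m².
Convert: 87 °C = 360 K; -3 °C = 270 K.
Q = εσA(T⁴ − T_s⁴). T⁴ − T_s⁴ = (360)⁴ − (270)⁴ = 1.68×10^10 − 5.31×10^9 = 1.15×10^10 K⁴.
Q = 0.91 × 5.67×10⁻⁸ × 0.0211 × 1.15×10^10 = 12.5 W.

Q ≈ 12.5 W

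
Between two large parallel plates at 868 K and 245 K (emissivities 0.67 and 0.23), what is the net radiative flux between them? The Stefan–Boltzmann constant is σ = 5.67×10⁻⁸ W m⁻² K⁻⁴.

For two large parallel gray plates, q = σ(T₁⁴ − T₂⁴) / (1/ε₁ + 1/ε₂ − 1).
1/ε₁ + 1/ε₂ − 1 = 1/0.67 + 1/0.23 − 1 = 4.840.
T₁⁴ − T₂⁴ = 5.68×10^11 − 3.60×10^9 = 5.64×10^11 K⁴.
q = 5.67×10⁻⁸ × 5.64×10^11 / 4.840 = 6610 W/m².

q ≈ 6610 W/m²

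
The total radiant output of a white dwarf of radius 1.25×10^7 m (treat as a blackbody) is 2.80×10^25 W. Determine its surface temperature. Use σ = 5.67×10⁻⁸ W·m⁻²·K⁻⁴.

T ≈ 22400 K

A = 4πr² = 4π × (1.25×10^7)² = 1.96×10^15 m².
From P = σAT⁴, T = (P / σA)^(1/4) = (2.80×10^25 / (5.67×10⁻⁸ × 1.96×10^15))^(1/4).
T = (2.52×10^17)^(1/4) = 22400 K.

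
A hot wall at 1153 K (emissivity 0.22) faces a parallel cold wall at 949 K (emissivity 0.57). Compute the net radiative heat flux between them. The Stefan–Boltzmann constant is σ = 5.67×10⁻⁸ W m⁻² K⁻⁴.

q ≈ 10200 W/m²

For two large parallel gray plates, q = σ(T₁⁴ − T₂⁴) / (1/ε₁ + 1/ε₂ − 1).
1/ε₁ + 1/ε₂ − 1 = 1/0.22 + 1/0.57 − 1 = 5.300.
T₁⁴ − T₂⁴ = 1.77×10^12 − 8.11×10^11 = 9.56×10^11 K⁴.
q = 5.67×10⁻⁸ × 9.56×10^11 / 5.300 = 10200 W/m².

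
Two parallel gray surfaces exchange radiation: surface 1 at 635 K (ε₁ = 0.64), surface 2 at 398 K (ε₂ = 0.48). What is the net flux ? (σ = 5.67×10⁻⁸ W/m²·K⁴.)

q ≈ 2950 W/m²

For two large parallel gray plates, q = σ(T₁⁴ − T₂⁴) / (1/ε₁ + 1/ε₂ − 1).
1/ε₁ + 1/ε₂ − 1 = 1/0.64 + 1/0.48 − 1 = 2.646.
T₁⁴ − T₂⁴ = 1.63×10^11 − 2.51×10^10 = 1.37×10^11 K⁴.
q = 5.67×10⁻⁸ × 1.37×10^11 / 2.646 = 2950 W/m².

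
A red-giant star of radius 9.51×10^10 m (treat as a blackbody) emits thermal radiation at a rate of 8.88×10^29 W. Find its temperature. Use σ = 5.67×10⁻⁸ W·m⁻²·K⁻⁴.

T ≈ 3430 K

A = 4πr² = 4π × (9.51×10^10)² = 1.14×10^23 m².
From P = σAT⁴, T = (P / σA)^(1/4) = (8.88×10^29 / (5.67×10⁻⁸ × 1.14×10^23))^(1/4).
T = (1.38×10^14)^(1/4) = 3430 K.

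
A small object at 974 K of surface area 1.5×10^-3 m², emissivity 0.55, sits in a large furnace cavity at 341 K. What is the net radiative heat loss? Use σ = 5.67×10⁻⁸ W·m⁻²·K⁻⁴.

Q ≈ 41.5 W

Q = εσA(T⁴ − T_s⁴). T⁴ − T_s⁴ = (974)⁴ − (341)⁴ = 9.00×10^11 − 1.35×10^10 = 8.86×10^11 K⁴.
Q = 0.55 × 5.67×10⁻⁸ × 1.50×10^-3 × 8.86×10^11 = 41.5 W.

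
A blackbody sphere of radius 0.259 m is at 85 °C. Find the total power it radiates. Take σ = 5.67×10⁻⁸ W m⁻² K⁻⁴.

A = 4πr² = 4π × (0.259)² = 0.843 m².
85 °C = 358 K.
P = σAT⁴ = 5.67×10⁻⁸ × 0.843 × (358)⁴ = 5.67×10⁻⁸ × 0.843 × 1.64×10^10.
P = 785 W.

P ≈ 785 W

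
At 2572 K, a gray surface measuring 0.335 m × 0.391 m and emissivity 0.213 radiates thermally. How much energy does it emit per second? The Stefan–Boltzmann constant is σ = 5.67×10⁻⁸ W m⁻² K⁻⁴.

P ≈ 69200 W

A = 0.335 × 0.391 = 0.131 m².
Stefan–Boltzmann: P = εσAT⁴ = 0.213 × 5.67×10⁻⁸ × 0.131 × (2572)⁴ = 0.213 × 5.67×10⁻⁸ × 0.131 × 4.38×10^13.
P = 69200 W.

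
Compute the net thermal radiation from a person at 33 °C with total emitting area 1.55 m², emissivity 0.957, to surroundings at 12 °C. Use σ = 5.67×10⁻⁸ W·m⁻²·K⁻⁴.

Convert: 33 °C = 306 K; 12 °C = 285 K.
Q = εσA(T⁴ − T_s⁴). T⁴ − T_s⁴ = (306)⁴ − (285)⁴ = 8.77×10^9 − 6.60×10^9 = 2.17×10^9 K⁴.
Q = 0.957 × 5.67×10⁻⁸ × 1.55 × 2.17×10^9 = 183 W.

Q ≈ 183 W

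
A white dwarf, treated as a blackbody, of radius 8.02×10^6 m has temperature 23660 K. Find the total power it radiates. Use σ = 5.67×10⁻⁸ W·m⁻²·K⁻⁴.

A = 4πr² = 4π × (8.02×10^6)² = 8.08×10^14 m².
P = σAT⁴ = 5.67×10⁻⁸ × 8.08×10^14 × (23660)⁴ = 5.67×10⁻⁸ × 8.08×10^14 × 3.13×10^17.
P = 1.44×10^25 W.

P ≈ 1.44×10^25 W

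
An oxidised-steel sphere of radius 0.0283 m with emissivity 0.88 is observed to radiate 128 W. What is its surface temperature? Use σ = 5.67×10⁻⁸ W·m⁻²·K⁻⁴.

A = 4πr² = 4π × (0.0283)² = 0.0101 m².
From P = εσAT⁴, T = (P / εσA)^(1/4) = (128 / (0.88 × 5.67×10⁻⁸ × 0.0101))^(1/4).
T = (2.55×10^11)^(1/4) = 711 K.

T ≈ 711 K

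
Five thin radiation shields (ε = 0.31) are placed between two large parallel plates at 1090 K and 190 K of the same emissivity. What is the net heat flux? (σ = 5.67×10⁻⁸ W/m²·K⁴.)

q ≈ 2440 W/m²

Each of the 6 gaps contributes resistance (2/ε − 1) = 2/0.31 − 1 = 5.452; total = 32.71.
q = σ(T₁⁴ − T₂⁴) / 32.71 = 5.67×10⁻⁸ × 1.41×10^12 / 32.71 = 2440 W/m².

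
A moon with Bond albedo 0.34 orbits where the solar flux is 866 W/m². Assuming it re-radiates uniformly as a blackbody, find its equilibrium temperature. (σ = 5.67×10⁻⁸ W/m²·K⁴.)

T ≈ 224 K

Power absorbed = (1−a)S·πR²; power emitted = 4πR²σT⁴. Equating and cancelling πR²:
T = ((1−a)S / 4σ)^(1/4) = (572 / (4 × 5.67×10⁻⁸))^(1/4) = (2.52×10^9)^(1/4).
T = 224 K.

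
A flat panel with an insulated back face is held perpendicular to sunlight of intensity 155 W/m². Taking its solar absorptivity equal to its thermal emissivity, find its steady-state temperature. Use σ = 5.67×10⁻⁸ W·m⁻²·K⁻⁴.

T ≈ 229 K

Absorbed flux αS = emitted flux εσT⁴ (one radiating face); with α = ε, T = (S/σ)^(1/4).
T = (155 / 5.67×10⁻⁸)^(1/4) = (2.73×10^9)^(1/4).
T = 229 K.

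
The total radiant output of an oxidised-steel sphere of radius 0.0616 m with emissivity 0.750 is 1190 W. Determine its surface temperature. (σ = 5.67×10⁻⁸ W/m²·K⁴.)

A = 4πr² = 4π × (0.0616)² = 0.0477 m².
From P = εσAT⁴, T = (P / εσA)^(1/4) = (1190 / (0.750 × 5.67×10⁻⁸ × 0.0477))^(1/4).
T = (5.87×10^11)^(1/4) = 875 K.

T ≈ 875 K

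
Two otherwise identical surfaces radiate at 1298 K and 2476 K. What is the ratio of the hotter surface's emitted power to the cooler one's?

ratio ≈ 13.2

P ∝ T⁴, so the ratio is (2476/1298)⁴ = (1.908)⁴ = 13.2.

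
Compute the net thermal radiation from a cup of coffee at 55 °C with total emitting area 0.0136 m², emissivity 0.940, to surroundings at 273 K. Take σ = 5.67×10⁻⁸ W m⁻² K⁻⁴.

Convert: 55 °C = 328 K.
Q = εσA(T⁴ − T_s⁴). T⁴ − T_s⁴ = (328)⁴ − (273)⁴ = 1.16×10^10 − 5.55×10^9 = 6.02×10^9 K⁴.
Q = 0.940 × 5.67×10⁻⁸ × 0.0136 × 6.02×10^9 = 4.36 W.

Q ≈ 4.36 W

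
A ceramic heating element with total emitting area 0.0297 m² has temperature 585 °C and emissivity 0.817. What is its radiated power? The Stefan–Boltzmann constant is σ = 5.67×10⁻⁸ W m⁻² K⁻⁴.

585 °C = 858 K.
Stefan–Boltzmann: P = εσAT⁴ = 0.817 × 5.67×10⁻⁸ × 0.0297 × (858)⁴ = 0.817 × 5.67×10⁻⁸ × 0.0297 × 5.42×10^11.
P = 746 W.

P ≈ 746 W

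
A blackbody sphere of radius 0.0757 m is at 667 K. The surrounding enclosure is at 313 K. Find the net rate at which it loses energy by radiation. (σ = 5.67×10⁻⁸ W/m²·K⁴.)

Q ≈ 769 W

A = 4πr² = 4π × (0.0757)² = 0.0720 m².
Q = σA(T⁴ − T_s⁴). T⁴ − T_s⁴ = (667)⁴ − (313)⁴ = 1.98×10^11 − 9.60×10^9 = 1.88×10^11 K⁴.
Q = 5.67×10⁻⁸ × 0.0720 × 1.88×10^11 = 769 W.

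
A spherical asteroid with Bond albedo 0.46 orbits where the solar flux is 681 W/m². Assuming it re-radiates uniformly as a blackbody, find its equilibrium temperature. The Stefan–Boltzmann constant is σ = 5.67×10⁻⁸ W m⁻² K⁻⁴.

T ≈ 201 K

Power absorbed = (1−a)S·πR²; power emitted = 4πR²σT⁴. Equating and cancelling πR²:
T = ((1−a)S / 4σ)^(1/4) = (368 / (4 × 5.67×10⁻⁸))^(1/4) = (1.62×10^9)^(1/4).
T = 201 K.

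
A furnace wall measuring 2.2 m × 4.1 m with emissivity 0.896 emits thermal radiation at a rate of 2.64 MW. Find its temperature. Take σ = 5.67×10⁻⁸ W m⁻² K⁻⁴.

T ≈ 1550 K

A = 2.2 × 4.1 = 9.02 m².
From P = εσAT⁴, T = (P / εσA)^(1/4) = (2.64×10^6 / (0.896 × 5.67×10⁻⁸ × 9.02))^(1/4).
T = (5.76×10^12)^(1/4) = 1550 K.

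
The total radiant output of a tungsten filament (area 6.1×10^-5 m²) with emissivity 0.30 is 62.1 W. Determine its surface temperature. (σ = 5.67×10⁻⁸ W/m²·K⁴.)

From P = εσAT⁴, T = (P / εσA)^(1/4) = (62.1 / (0.30 × 5.67×10⁻⁸ × 6.10×10^-5))^(1/4).
T = (5.98×10^13)^(1/4) = 2780 K.

T ≈ 2780 K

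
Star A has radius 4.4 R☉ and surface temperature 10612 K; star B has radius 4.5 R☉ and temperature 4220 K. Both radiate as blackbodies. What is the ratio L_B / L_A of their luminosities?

L = 4πR²σT⁴ ∝ R²T⁴, so L_B/L_A = (4.5/4.4)² × (4220/10612)⁴ = 1.05 × 0.0250 = 0.0262.

L_B/L_A ≈ 0.0262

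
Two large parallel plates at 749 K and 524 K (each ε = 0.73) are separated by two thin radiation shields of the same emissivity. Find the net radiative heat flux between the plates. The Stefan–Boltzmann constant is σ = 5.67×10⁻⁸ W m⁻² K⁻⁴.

q ≈ 2600 W/m²

Each of the 3 gaps contributes resistance (2/ε − 1) = 2/0.73 − 1 = 1.740; total = 5.219.
q = σ(T₁⁴ − T₂⁴) / 5.219 = 5.67×10⁻⁸ × 2.39×10^11 / 5.219 = 2600 W/m².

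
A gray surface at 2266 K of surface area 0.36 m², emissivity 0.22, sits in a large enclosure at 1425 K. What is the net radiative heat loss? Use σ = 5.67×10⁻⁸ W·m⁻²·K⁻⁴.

Q = εσA(T⁴ − T_s⁴). T⁴ − T_s⁴ = (2266)⁴ − (1425)⁴ = 2.64×10^13 − 4.12×10^12 = 2.22×10^13 K⁴.
Q = 0.22 × 5.67×10⁻⁸ × 0.360 × 2.22×10^13 = 99900 W.

Q ≈ 99900 W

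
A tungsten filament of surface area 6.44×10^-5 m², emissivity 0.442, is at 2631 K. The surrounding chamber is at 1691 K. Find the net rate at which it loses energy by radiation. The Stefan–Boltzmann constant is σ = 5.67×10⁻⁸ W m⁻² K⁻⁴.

Q = εσA(T⁴ − T_s⁴). T⁴ − T_s⁴ = (2631)⁴ − (1691)⁴ = 4.79×10^13 − 8.18×10^12 = 3.97×10^13 K⁴.
Q = 0.442 × 5.67×10⁻⁸ × 6.44×10^-5 × 3.97×10^13 = 64.1 W.

Q ≈ 64.1 W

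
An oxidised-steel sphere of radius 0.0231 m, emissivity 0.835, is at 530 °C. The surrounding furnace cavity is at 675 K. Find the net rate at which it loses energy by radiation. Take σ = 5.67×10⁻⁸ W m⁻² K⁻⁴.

Q ≈ 66.1 W

A = 4πr² = 4π × (0.0231)² = 6.71×10^-3 m².
Convert: 530 °C = 803 K.
Q = εσA(T⁴ − T_s⁴). T⁴ − T_s⁴ = (803)⁴ − (675)⁴ = 4.16×10^11 − 2.08×10^11 = 2.08×10^11 K⁴.
Q = 0.835 × 5.67×10⁻⁸ × 6.71×10^-3 × 2.08×10^11 = 66.1 W.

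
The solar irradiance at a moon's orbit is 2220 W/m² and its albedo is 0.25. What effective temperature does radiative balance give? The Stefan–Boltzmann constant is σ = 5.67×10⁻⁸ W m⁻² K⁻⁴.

T ≈ 293 K

Power absorbed = (1−a)S·πR²; power emitted = 4πR²σT⁴. Equating and cancelling πR²:
T = ((1−a)S / 4σ)^(1/4) = (1660 / (4 × 5.67×10⁻⁸))^(1/4) = (7.34×10^9)^(1/4).
T = 293 K.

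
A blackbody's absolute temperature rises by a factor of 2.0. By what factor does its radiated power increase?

factor ≈ 16.0

P ∝ T⁴, so the power scales as (2.0)⁴ = 16.0.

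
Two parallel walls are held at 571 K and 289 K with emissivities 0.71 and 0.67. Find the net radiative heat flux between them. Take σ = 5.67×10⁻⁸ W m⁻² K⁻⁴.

q ≈ 2960 W/m²

For two large parallel gray plates, q = σ(T₁⁴ − T₂⁴) / (1/ε₁ + 1/ε₂ − 1).
1/ε₁ + 1/ε₂ − 1 = 1/0.71 + 1/0.67 − 1 = 1.901.
T₁⁴ − T₂⁴ = 1.06×10^11 − 6.98×10^9 = 9.93×10^10 K⁴.
q = 5.67×10⁻⁸ × 9.93×10^10 / 1.901 = 2960 W/m².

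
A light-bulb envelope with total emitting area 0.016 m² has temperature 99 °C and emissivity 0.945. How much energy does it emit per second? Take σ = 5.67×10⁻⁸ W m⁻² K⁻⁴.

P ≈ 16.4 W

99 °C = 372 K.
P = εσAT⁴ = 0.945 × 5.67×10⁻⁸ × 0.0160 × (372)⁴ = 0.945 × 5.67×10⁻⁸ × 0.0160 × 1.92×10^10.
P = 16.4 W.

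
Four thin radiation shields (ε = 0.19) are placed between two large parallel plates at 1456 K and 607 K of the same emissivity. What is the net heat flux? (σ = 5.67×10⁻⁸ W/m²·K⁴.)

q ≈ 5190 W/m²

Each of the 5 gaps contributes resistance (2/ε − 1) = 2/0.19 − 1 = 9.526; total = 47.63.
q = σ(T₁⁴ − T₂⁴) / 47.63 = 5.67×10⁻⁸ × 4.36×10^12 / 47.63 = 5190 W/m².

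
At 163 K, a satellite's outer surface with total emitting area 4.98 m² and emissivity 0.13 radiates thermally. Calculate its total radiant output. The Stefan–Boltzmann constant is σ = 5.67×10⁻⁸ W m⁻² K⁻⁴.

P ≈ 25.9 W

Stefan–Boltzmann: P = εσAT⁴ = 0.13 × 5.67×10⁻⁸ × 4.98 × (163)⁴ = 0.13 × 5.67×10⁻⁸ × 4.98 × 7.06×10^8.
P = 25.9 W.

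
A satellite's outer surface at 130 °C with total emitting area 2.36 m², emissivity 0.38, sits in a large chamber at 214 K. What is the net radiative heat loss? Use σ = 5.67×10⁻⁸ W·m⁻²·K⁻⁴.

Q ≈ 1230 W

Convert: 130 °C = 403 K.
Q = εσA(T⁴ − T_s⁴). T⁴ − T_s⁴ = (403)⁴ − (214)⁴ = 2.64×10^10 − 2.10×10^9 = 2.43×10^10 K⁴.
Q = 0.38 × 5.67×10⁻⁸ × 2.36 × 2.43×10^10 = 1230 W.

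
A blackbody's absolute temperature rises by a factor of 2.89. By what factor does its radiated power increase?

P ∝ T⁴, so the power scales as (2.89)⁴ = 69.8.

factor ≈ 69.8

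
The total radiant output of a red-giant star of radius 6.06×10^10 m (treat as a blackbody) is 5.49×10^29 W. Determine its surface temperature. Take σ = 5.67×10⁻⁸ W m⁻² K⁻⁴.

A = 4πr² = 4π × (6.06×10^10)² = 4.61×10^22 m².
From P = σAT⁴, T = (P / σA)^(1/4) = (5.49×10^29 / (5.67×10⁻⁸ × 4.61×10^22))^(1/4).
T = (2.10×10^14)^(1/4) = 3810 K.

T ≈ 3810 K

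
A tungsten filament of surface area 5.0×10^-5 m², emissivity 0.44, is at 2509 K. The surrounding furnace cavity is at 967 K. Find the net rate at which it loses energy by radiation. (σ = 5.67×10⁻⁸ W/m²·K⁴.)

Q ≈ 48.3 W

Q = εσA(T⁴ − T_s⁴). T⁴ − T_s⁴ = (2509)⁴ − (967)⁴ = 3.96×10^13 − 8.74×10^11 = 3.88×10^13 K⁴.
Q = 0.44 × 5.67×10⁻⁸ × 5.00×10^-5 × 3.88×10^13 = 48.3 W.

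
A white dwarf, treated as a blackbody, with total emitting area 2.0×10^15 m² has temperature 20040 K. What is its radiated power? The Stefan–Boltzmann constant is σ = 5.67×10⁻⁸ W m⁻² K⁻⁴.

P = σAT⁴ = 5.67×10⁻⁸ × 2.00×10^15 × (20040)⁴ = 5.67×10⁻⁸ × 2.00×10^15 × 1.61×10^17.
P = 1.83×10^25 W.

P ≈ 1.83×10^25 W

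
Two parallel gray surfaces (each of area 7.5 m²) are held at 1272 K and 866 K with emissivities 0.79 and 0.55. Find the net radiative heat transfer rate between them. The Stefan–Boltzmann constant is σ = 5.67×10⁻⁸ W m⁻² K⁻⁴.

Q ≈ 4.19×10^5 W

For two large parallel gray plates, q = σ(T₁⁴ − T₂⁴) / (1/ε₁ + 1/ε₂ − 1).
1/ε₁ + 1/ε₂ − 1 = 1/0.79 + 1/0.55 − 1 = 2.084.
T₁⁴ − T₂⁴ = 2.62×10^12 − 5.62×10^11 = 2.06×10^12 K⁴.
q = 5.67×10⁻⁸ × 2.06×10^12 / 2.084 = 55900 W/m².
Q = q·A = 55900 × 7.5 = 4.19×10^5 W.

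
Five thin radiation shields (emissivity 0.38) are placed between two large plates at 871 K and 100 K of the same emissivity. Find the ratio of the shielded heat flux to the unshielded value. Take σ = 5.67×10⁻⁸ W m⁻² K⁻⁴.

With N identical shields there are N+1 = 6 gaps in series, each with the same radiative resistance, so the flux falls to 1/(N+1) of its unshielded value.

ratio ≈ 0.167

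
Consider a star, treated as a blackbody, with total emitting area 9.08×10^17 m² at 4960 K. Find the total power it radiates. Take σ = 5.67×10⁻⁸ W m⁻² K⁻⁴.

P ≈ 3.12×10^25 W

P = σAT⁴ = 5.67×10⁻⁸ × 9.08×10^17 × (4960)⁴ = 5.67×10⁻⁸ × 9.08×10^17 × 6.05×10^14.
P = 3.12×10^25 W.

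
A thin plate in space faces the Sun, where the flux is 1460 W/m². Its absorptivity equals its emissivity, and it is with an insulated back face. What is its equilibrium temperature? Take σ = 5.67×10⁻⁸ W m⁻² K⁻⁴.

T ≈ 401 K

Absorbed flux αS = emitted flux εσT⁴ (one radiating face); with α = ε, T = (S/σ)^(1/4).
T = (1460 / 5.67×10⁻⁸)^(1/4) = (2.57×10^10)^(1/4).
T = 401 K.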